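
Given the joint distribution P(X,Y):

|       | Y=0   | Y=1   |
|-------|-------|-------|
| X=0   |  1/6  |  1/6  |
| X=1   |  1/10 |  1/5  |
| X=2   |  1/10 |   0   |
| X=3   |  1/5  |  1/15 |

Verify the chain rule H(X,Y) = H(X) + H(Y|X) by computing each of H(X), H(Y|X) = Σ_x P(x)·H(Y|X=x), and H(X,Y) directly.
H(X) = 1.8901 bits, H(Y|X) = 0.8252 bits, H(X,Y) = 2.7153 bits

Marginal of X (row sums):
  P(X=0) = 1/6 + 1/6 = 1/3
  P(X=1) = 1/10 + 1/5 = 3/10
  P(X=2) = 1/10 + 0 = 1/10
  P(X=3) = 1/5 + 1/15 = 4/15
H(X) = -[(1/3)·log₂(1/3) + (3/10)·log₂(3/10) + (1/10)·log₂(1/10) + (4/15)·log₂(4/15)]
  = 0.5283 + 0.5211 + 0.3322 + 0.5085 = 1.8901 bits

H(Y|X) = Σ_x P(x)·H(Y|X=x):
  X=0: P(X=0) = 1/3, P(Y|X=0) = (1/2, 1/2) → H(Y|X=0) = 1.0000
  X=1: P(X=1) = 3/10, P(Y|X=1) = (1/3, 2/3) → H(Y|X=1) = 0.9183
  X=2: P(X=2) = 1/10, P(Y|X=2) = (1, 0) → H(Y|X=2) = 0.0000
  X=3: P(X=3) = 4/15, P(Y|X=3) = (3/4, 1/4) → H(Y|X=3) = 0.8113
H(Y|X) = (1/3)·1.0000 + (3/10)·0.9183 + (1/10)·0.0000 + (4/15)·0.8113 = 0.8252 bits

H(X,Y) = -Σ_{x,y} P(x,y) log₂ P(x,y). Per-cell terms -P(x,y)·log₂P(x,y):
  X=0: 0.4308, 0.4308
  X=1: 0.3322, 0.4644
  X=2: 0.3322, 0.0000
  X=3: 0.4644, 0.2605
  (cells with P = 0 contribute 0)
Sum of the 8 terms: H(X,Y) = 2.7153 bits

Chain rule check:
  H(X) + H(Y|X) = 1.8901 + 0.8252 = 2.7153 bits
  H(X,Y) = 2.7153 bits
✓ Chain rule verified.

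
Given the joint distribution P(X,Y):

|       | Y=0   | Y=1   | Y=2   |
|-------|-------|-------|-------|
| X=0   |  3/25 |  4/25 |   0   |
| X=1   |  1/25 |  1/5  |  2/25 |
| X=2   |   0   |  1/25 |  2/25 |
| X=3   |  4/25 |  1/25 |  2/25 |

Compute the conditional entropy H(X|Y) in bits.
1.5680 bits

H(X|Y) = H(X,Y) - H(Y)

H(X,Y) = -Σ_{x,y} P(x,y) log₂ P(x,y). Per-cell terms -P(x,y)·log₂P(x,y):
  X=0: 0.36707, 0.42302, 0.00000
  X=1: 0.18575, 0.46439, 0.29151
  X=2: 0.00000, 0.18575, 0.29151
  X=3: 0.42302, 0.18575, 0.29151
  (cells with P = 0 contribute 0)
Sum of the 12 terms: H(X,Y) = 3.1093 bits

Marginal of Y (column sums):
  P(Y=0) = 3/25 + 1/25 + 0 + 4/25 = 8/25
  P(Y=1) = 4/25 + 1/5 + 1/25 + 1/25 = 11/25
  P(Y=2) = 0 + 2/25 + 2/25 + 2/25 = 6/25
H(Y) = -[(8/25)·log₂(8/25) + (11/25)·log₂(11/25) + (6/25)·log₂(6/25)]
  = 0.52603 + 0.52115 + 0.49413 = 1.5413 bits

H(X|Y) = H(X,Y) - H(Y) = 3.1093 - 1.5413 = 1.5680 bits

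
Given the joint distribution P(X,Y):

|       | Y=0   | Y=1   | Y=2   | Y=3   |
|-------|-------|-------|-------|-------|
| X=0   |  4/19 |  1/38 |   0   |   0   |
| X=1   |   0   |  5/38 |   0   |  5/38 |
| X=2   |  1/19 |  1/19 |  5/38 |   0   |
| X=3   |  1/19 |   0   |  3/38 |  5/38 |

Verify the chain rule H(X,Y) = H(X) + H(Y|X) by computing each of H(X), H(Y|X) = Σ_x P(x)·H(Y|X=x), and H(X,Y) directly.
H(X) = 1.9980 bits, H(Y|X) = 1.1133 bits, H(X,Y) = 3.1113 bits

Marginal of X (row sums):
  P(X=0) = 4/19 + 1/38 + 0 + 0 = 9/38
  P(X=1) = 0 + 5/38 + 0 + 5/38 = 5/19
  P(X=2) = 1/19 + 1/19 + 5/38 + 0 = 9/38
  P(X=3) = 1/19 + 0 + 3/38 + 5/38 = 5/19
H(X) = -[(9/38)·log₂(9/38) + (5/19)·log₂(5/19) + (9/38)·log₂(9/38) + (5/19)·log₂(5/19)]
  = 0.4922 + 0.5068 + 0.4922 + 0.5068 = 1.9980 bits

H(Y|X) = Σ_x P(x)·H(Y|X=x):
  X=0: P(X=0) = 9/38, P(Y|X=0) = (8/9, 1/9, 0, 0) → H(Y|X=0) = 0.5033
  X=1: P(X=1) = 5/19, P(Y|X=1) = (0, 1/2, 0, 1/2) → H(Y|X=1) = 1.0000
  X=2: P(X=2) = 9/38, P(Y|X=2) = (2/9, 2/9, 5/9, 0) → H(Y|X=2) = 1.4355
  X=3: P(X=3) = 5/19, P(Y|X=3) = (1/5, 0, 3/10, 1/2) → H(Y|X=3) = 1.4855
H(Y|X) = (9/38)·0.5033 + (5/19)·1.0000 + (9/38)·1.4355 + (5/19)·1.4855 = 1.1133 bits

H(X,Y) = -Σ_{x,y} P(x,y) log₂ P(x,y). Per-cell terms -P(x,y)·log₂P(x,y):
  X=0: 0.4732, 0.1381, 0.0000, 0.0000
  X=1: 0.0000, 0.3850, 0.0000, 0.3850
  X=2: 0.2236, 0.2236, 0.3850, 0.0000
  X=3: 0.2236, 0.0000, 0.2892, 0.3850
  (cells with P = 0 contribute 0)
Sum of the 16 terms: H(X,Y) = 3.1113 bits

Chain rule check:
  H(X) + H(Y|X) = 1.9980 + 1.1133 = 3.1113 bits
  H(X,Y) = 3.1113 bits
✓ Chain rule verified.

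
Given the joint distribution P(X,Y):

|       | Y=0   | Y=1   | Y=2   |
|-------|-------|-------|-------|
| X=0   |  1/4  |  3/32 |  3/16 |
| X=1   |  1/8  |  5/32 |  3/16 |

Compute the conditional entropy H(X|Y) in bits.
0.9580 bits

H(X|Y) = H(X,Y) - H(Y)

H(X,Y) = -Σ_{x,y} P(x,y) log₂ P(x,y). Per-cell terms -P(x,y)·log₂P(x,y):
  X=0: 0.50000, 0.32016, 0.45282
  X=1: 0.37500, 0.41845, 0.45282
Sum of the 6 terms: H(X,Y) = 2.51925 bits

Marginal of Y (column sums):
  P(Y=0) = 1/4 + 1/8 = 3/8
  P(Y=1) = 3/32 + 5/32 = 1/4
  P(Y=2) = 3/16 + 3/16 = 3/8
H(Y) = -[(3/8)·log₂(3/8) + (1/4)·log₂(1/4) + (3/8)·log₂(3/8)]
  = 0.53064 + 0.50000 + 0.53064 = 1.56128 bits

H(X|Y) = H(X,Y) - H(Y) = 2.51925 - 1.56128 = 0.9580 bits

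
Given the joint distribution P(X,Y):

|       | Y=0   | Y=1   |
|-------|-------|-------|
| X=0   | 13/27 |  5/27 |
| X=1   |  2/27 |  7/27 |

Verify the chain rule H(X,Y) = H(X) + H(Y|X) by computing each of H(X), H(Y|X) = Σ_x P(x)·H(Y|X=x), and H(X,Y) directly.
H(X) = 0.9183 bits, H(Y|X) = 0.8230 bits, H(X,Y) = 1.7413 bits

Marginal of X (row sums):
  P(X=0) = 13/27 + 5/27 = 2/3
  P(X=1) = 2/27 + 7/27 = 1/3
H(X) = -[(2/3)·log₂(2/3) + (1/3)·log₂(1/3)]
  = 0.38998 + 0.52832 = 0.9183 bits

H(Y|X) = Σ_x P(x)·H(Y|X=x):
  X=0: P(X=0) = 2/3, P(Y|X=0) = (13/18, 5/18) → H(Y|X=0) = 0.85241
  X=1: P(X=1) = 1/3, P(Y|X=1) = (2/9, 7/9) → H(Y|X=1) = 0.76420
H(Y|X) = (2/3)·0.85241 + (1/3)·0.76420 = 0.8230 bits

H(X,Y) = -Σ_{x,y} P(x,y) log₂ P(x,y). Per-cell terms -P(x,y)·log₂P(x,y):
  X=0: 0.50770, 0.45055
  X=1: 0.27814, 0.50492
Sum of the 4 terms: H(X,Y) = 1.7413 bits

Chain rule check:
  H(X) + H(Y|X) = 0.9183 + 0.8230 = 1.7413 bits
  H(X,Y) = 1.7413 bits
✓ Chain rule verified.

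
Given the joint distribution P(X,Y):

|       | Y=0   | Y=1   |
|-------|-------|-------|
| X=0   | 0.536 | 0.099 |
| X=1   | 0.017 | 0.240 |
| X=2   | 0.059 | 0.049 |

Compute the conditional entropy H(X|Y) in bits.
0.8972 bits

H(X|Y) = H(X,Y) - H(Y)

H(X,Y) = -Σ_{x,y} P(x,y) log₂ P(x,y). Per-cell terms -P(x,y)·log₂P(x,y):
  X=0: 0.48224, 0.33031
  X=1: 0.09993, 0.49413
  X=2: 0.24091, 0.21320
Sum of the 6 terms: H(X,Y) = 1.8607 bits

Marginal of Y (column sums):
  P(Y=0) = 0.536 + 0.017 + 0.059 = 0.612
  P(Y=1) = 0.099 + 0.240 + 0.049 = 0.388
H(Y) = -[0.612·log₂(0.612) + 0.388·log₂(0.388)]
  = 0.43354 + 0.52996 = 0.9635 bits

H(X|Y) = H(X,Y) - H(Y) = 1.8607 - 0.9635 = 0.8972 bits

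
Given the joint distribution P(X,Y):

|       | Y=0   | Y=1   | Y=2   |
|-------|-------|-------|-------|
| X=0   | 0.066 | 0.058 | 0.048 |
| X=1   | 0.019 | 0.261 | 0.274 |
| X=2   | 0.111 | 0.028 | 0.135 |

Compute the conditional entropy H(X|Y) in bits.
1.2130 bits

H(X|Y) = H(X,Y) - H(Y)

H(X,Y) = -Σ_{x,y} P(x,y) log₂ P(x,y). Per-cell terms -P(x,y)·log₂P(x,y):
  X=0: 0.2588, 0.2383, 0.2103
  X=1: 0.1086, 0.5058, 0.5118
  X=2: 0.3520, 0.1444, 0.3900
Sum of the 9 terms: H(X,Y) = 2.7200 bits

Marginal of Y (column sums):
  P(Y=0) = 0.066 + 0.019 + 0.111 = 0.196
  P(Y=1) = 0.058 + 0.261 + 0.028 = 0.347
  P(Y=2) = 0.048 + 0.274 + 0.135 = 0.457
H(Y) = -[0.196·log₂(0.196) + 0.347·log₂(0.347) + 0.457·log₂(0.457)]
  = 0.4608 + 0.5299 + 0.5163 = 1.5070 bits

H(X|Y) = H(X,Y) - H(Y) = 2.7200 - 1.5070 = 1.2130 bits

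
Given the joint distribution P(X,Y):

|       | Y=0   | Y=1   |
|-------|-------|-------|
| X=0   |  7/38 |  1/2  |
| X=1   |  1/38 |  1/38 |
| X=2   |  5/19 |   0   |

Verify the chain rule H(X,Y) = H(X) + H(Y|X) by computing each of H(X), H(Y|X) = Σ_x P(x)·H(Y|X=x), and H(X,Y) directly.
H(X) = 1.1050 bits, H(Y|X) = 0.6276 bits, H(X,Y) = 1.7326 bits

Marginal of X (row sums):
  P(X=0) = 7/38 + 1/2 = 13/19
  P(X=1) = 1/38 + 1/38 = 1/19
  P(X=2) = 5/19 + 0 = 5/19
H(X) = -[(13/19)·log₂(13/19) + (1/19)·log₂(1/19) + (5/19)·log₂(5/19)]
  = 0.3746 + 0.2236 + 0.5068 = 1.1050 bits

H(Y|X) = Σ_x P(x)·H(Y|X=x):
  X=0: P(X=0) = 13/19, P(Y|X=0) = (7/26, 19/26) → H(Y|X=0) = 0.8404
  X=1: P(X=1) = 1/19, P(Y|X=1) = (1/2, 1/2) → H(Y|X=1) = 1.0000
  X=2: P(X=2) = 5/19, P(Y|X=2) = (1, 0) → H(Y|X=2) = 0.0000
H(Y|X) = (13/19)·0.8404 + (1/19)·1.0000 + (5/19)·0.0000 = 0.6276 bits

H(X,Y) = -Σ_{x,y} P(x,y) log₂ P(x,y). Per-cell terms -P(x,y)·log₂P(x,y):
  X=0: 0.4496, 0.5000
  X=1: 0.1381, 0.1381
  X=2: 0.5068, 0.0000
  (cells with P = 0 contribute 0)
Sum of the 6 terms: H(X,Y) = 1.7326 bits

Chain rule check:
  H(X) + H(Y|X) = 1.1050 + 0.6276 = 1.7326 bits
  H(X,Y) = 1.7326 bits
✓ Chain rule verified.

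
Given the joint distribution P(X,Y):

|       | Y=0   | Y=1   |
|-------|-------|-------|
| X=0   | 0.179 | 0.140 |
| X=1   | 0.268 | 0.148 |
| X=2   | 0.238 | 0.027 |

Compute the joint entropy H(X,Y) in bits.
2.3920 bits

H(X,Y) = -Σ_{x,y} P(x,y) log₂ P(x,y). Per-cell terms -P(x,y)·log₂P(x,y):
  X=0: 0.4443, 0.3971
  X=1: 0.5091, 0.4079
  X=2: 0.4929, 0.1407
Sum of the 6 terms: H(X,Y) = 2.3920 bits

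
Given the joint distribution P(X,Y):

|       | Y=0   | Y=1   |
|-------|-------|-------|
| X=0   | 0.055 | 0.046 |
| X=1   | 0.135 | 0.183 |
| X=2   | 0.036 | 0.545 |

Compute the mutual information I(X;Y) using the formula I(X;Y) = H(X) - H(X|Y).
0.1631 bits

I(X;Y) = H(X) - H(X|Y)

Marginal of X (row sums):
  P(X=0) = 0.055 + 0.046 = 0.101
  P(X=1) = 0.135 + 0.183 = 0.318
  P(X=2) = 0.036 + 0.545 = 0.581
H(X) = -[0.101·log₂(0.101) + 0.318·log₂(0.318) + 0.581·log₂(0.581)]
  = 0.334065 + 0.525623 + 0.455150 = 1.31484 bits

Marginal of Y (column sums):
  P(Y=0) = 0.055 + 0.135 + 0.036 = 0.226
  P(Y=1) = 0.046 + 0.183 + 0.545 = 0.774
H(X|Y) = Σ_y P(y)·H(X|Y=y):
  Y=0: P(Y=0) = 0.226, P(X|Y=0) = (55/226, 135/226, 18/113) → H(X|Y=0) = 1.362382
  Y=1: P(Y=1) = 0.774, P(X|Y=1) = (23/387, 61/258, 545/774) → H(X|Y=1) = 1.090288
H(X|Y) = 0.226·1.362382 + 0.774·1.090288 = 1.15178 bits

I(X;Y) = H(X) - H(X|Y) = 1.31484 - 1.15178 = 0.1631 bits

Cross-check via I(X;Y) = H(X) + H(Y) - H(X,Y): computing H(Y) from the column sums and H(X,Y) from the 6 cells in the same way gives H(Y) = 0.77097 bits and H(X,Y) = 1.92275 bits, so
I(X;Y) = 1.31484 + 0.77097 - 1.92275 = 0.1631 bits ✓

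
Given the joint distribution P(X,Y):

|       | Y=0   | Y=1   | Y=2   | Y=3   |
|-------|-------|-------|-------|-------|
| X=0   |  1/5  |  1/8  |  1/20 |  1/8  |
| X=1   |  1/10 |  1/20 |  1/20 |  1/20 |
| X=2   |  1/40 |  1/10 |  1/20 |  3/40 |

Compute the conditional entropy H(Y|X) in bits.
1.8726 bits

H(Y|X) = H(X,Y) - H(X)

H(X,Y) = -Σ_{x,y} P(x,y) log₂ P(x,y). Per-cell terms -P(x,y)·log₂P(x,y):
  X=0: 0.4644, 0.3750, 0.2161, 0.3750
  X=1: 0.3322, 0.2161, 0.2161, 0.2161
  X=2: 0.1330, 0.3322, 0.2161, 0.2803
Sum of the 12 terms: H(X,Y) = 3.3726 bits

Marginal of X (row sums):
  P(X=0) = 1/5 + 1/8 + 1/20 + 1/8 = 1/2
  P(X=1) = 1/10 + 1/20 + 1/20 + 1/20 = 1/4
  P(X=2) = 1/40 + 1/10 + 1/20 + 3/40 = 1/4
H(X) = -[(1/2)·log₂(1/2) + (1/4)·log₂(1/4) + (1/4)·log₂(1/4)]
  = 0.5000 + 0.5000 + 0.5000 = 1.5000 bits

H(Y|X) = H(X,Y) - H(X) = 3.3726 - 1.5000 = 1.8726 bits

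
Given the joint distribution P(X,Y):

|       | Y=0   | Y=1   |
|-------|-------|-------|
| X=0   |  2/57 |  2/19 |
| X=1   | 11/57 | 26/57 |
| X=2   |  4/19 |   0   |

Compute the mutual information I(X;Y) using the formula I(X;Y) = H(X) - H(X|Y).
0.3053 bits

I(X;Y) = H(X) - H(X|Y)

Marginal of X (row sums):
  P(X=0) = 2/57 + 2/19 = 8/57
  P(X=1) = 11/57 + 26/57 = 37/57
  P(X=2) = 4/19 + 0 = 4/19
H(X) = -[(8/57)·log₂(8/57) + (37/57)·log₂(37/57) + (4/19)·log₂(4/19)]
  = 0.3976 + 0.4047 + 0.4732 = 1.2755 bits

Marginal of Y (column sums):
  P(Y=0) = 2/57 + 11/57 + 4/19 = 25/57
  P(Y=1) = 2/19 + 26/57 + 0 = 32/57
H(X|Y) = Σ_y P(y)·H(X|Y=y):
  Y=0: P(Y=0) = 25/57, P(X|Y=0) = (2/25, 11/25, 12/25) → H(X|Y=0) = 1.3209
  Y=1: P(Y=1) = 32/57, P(X|Y=1) = (3/16, 13/16, 0) → H(X|Y=1) = 0.6962
H(X|Y) = (25/57)·1.3209 + (32/57)·0.6962 = 0.9702 bits

I(X;Y) = H(X) - H(X|Y) = 1.2755 - 0.9702 = 0.3053 bits

Cross-check via I(X;Y) = H(X) + H(Y) - H(X,Y): computing H(Y) from the column sums and H(X,Y) from the 6 cells in the same way gives H(Y) = 0.9891 bits and H(X,Y) = 1.9593 bits, so
I(X;Y) = 1.2755 + 0.9891 - 1.9593 = 0.3053 bits ✓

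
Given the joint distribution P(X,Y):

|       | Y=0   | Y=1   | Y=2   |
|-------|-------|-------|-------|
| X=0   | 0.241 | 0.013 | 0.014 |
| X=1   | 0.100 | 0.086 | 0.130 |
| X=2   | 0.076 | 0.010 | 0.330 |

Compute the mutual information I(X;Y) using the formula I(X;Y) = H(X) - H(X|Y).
0.3875 bits

I(X;Y) = H(X) - H(X|Y)

Marginal of X (row sums):
  P(X=0) = 0.241 + 0.013 + 0.014 = 0.268
  P(X=1) = 0.100 + 0.086 + 0.130 = 0.316
  P(X=2) = 0.076 + 0.010 + 0.330 = 0.416
H(X) = -[0.268·log₂(0.268) + 0.316·log₂(0.316) + 0.416·log₂(0.416)]
  = 0.5091 + 0.5252 + 0.5264 = 1.5607 bits

Marginal of Y (column sums):
  P(Y=0) = 0.241 + 0.100 + 0.076 = 0.417
  P(Y=1) = 0.013 + 0.086 + 0.010 = 0.109
  P(Y=2) = 0.014 + 0.130 + 0.330 = 0.474
H(X|Y) = Σ_y P(y)·H(X|Y=y):
  Y=0: P(Y=0) = 0.417, P(X|Y=0) = (241/417, 100/417, 76/417) → H(X|Y=0) = 1.3988
  Y=1: P(Y=1) = 0.109, P(X|Y=1) = (13/109, 86/109, 10/109) → H(X|Y=1) = 0.9518
  Y=2: P(Y=2) = 0.474, P(X|Y=2) = (7/237, 65/237, 55/79) → H(X|Y=2) = 1.0257
H(X|Y) = 0.417·1.3988 + 0.109·0.9518 + 0.474·1.0257 = 1.1732 bits

I(X;Y) = H(X) - H(X|Y) = 1.5607 - 1.1732 = 0.3875 bits

Cross-check via I(X;Y) = H(X) + H(Y) - H(X,Y): computing H(Y) from the column sums and H(X,Y) from the 9 cells in the same way gives H(Y) = 1.3853 bits and H(X,Y) = 2.5585 bits, so
I(X;Y) = 1.5607 + 1.3853 - 2.5585 = 0.3875 bits ✓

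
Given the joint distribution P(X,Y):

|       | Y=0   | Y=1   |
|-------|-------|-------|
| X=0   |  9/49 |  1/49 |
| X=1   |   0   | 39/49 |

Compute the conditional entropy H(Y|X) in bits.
0.0957 bits

H(Y|X) = H(X,Y) - H(X)

H(X,Y) = -Σ_{x,y} P(x,y) log₂ P(x,y). Per-cell terms -P(x,y)·log₂P(x,y):
  X=0: 0.4490, 0.1146
  X=1: 0.0000, 0.2621
  (cells with P = 0 contribute 0)
Sum of the 4 terms: H(X,Y) = 0.8257 bits

Marginal of X (row sums):
  P(X=0) = 9/49 + 1/49 = 10/49
  P(X=1) = 0 + 39/49 = 39/49
H(X) = -[(10/49)·log₂(10/49) + (39/49)·log₂(39/49)]
  = 0.4679 + 0.2621 = 0.7300 bits

H(Y|X) = H(X,Y) - H(X) = 0.8257 - 0.7300 = 0.0957 bits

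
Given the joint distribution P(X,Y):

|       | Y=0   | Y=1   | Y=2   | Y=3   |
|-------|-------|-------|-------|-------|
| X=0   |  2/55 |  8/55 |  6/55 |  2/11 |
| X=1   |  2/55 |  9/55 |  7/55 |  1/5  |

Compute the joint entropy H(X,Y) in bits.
2.8184 bits

H(X,Y) = -Σ_{x,y} P(x,y) log₂ P(x,y). Per-cell terms -P(x,y)·log₂P(x,y):
  X=0: 0.17387, 0.40456, 0.34870, 0.44717
  X=1: 0.17387, 0.42733, 0.37851, 0.46439
Sum of the 8 terms: H(X,Y) = 2.8184 bits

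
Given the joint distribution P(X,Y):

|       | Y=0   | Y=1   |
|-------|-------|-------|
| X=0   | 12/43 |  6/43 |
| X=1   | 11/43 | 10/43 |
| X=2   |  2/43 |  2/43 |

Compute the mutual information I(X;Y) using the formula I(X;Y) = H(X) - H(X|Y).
0.0158 bits

I(X;Y) = H(X) - H(X|Y)

Marginal of X (row sums):
  P(X=0) = 12/43 + 6/43 = 18/43
  P(X=1) = 11/43 + 10/43 = 21/43
  P(X=2) = 2/43 + 2/43 = 4/43
H(X) = -[(18/43)·log₂(18/43) + (21/43)·log₂(21/43) + (4/43)·log₂(4/43)]
  = 0.5259 + 0.5050 + 0.3187 = 1.3496 bits

Marginal of Y (column sums):
  P(Y=0) = 12/43 + 11/43 + 2/43 = 25/43
  P(Y=1) = 6/43 + 10/43 + 2/43 = 18/43
H(X|Y) = Σ_y P(y)·H(X|Y=y):
  Y=0: P(Y=0) = 25/43, P(X|Y=0) = (12/25, 11/25, 2/25) → H(X|Y=0) = 1.3209
  Y=1: P(Y=1) = 18/43, P(X|Y=1) = (1/3, 5/9, 1/9) → H(X|Y=1) = 1.3516
H(X|Y) = (25/43)·1.3209 + (18/43)·1.3516 = 1.3338 bits

I(X;Y) = H(X) - H(X|Y) = 1.3496 - 1.3338 = 0.0158 bits

Cross-check via I(X;Y) = H(X) + H(Y) - H(X,Y): computing H(Y) from the column sums and H(X,Y) from the 6 cells in the same way gives H(Y) = 0.9808 bits and H(X,Y) = 2.3146 bits, so
I(X;Y) = 1.3496 + 0.9808 - 2.3146 = 0.0158 bits ✓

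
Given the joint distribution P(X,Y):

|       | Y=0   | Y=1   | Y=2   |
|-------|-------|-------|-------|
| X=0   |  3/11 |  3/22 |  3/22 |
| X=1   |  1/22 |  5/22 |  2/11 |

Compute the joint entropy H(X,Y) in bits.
2.4308 bits

H(X,Y) = -Σ_{x,y} P(x,y) log₂ P(x,y). Per-cell terms -P(x,y)·log₂P(x,y):
  X=0: 0.51122, 0.39197, 0.39197
  X=1: 0.20270, 0.48580, 0.44717
Sum of the 6 terms: H(X,Y) = 2.4308 bits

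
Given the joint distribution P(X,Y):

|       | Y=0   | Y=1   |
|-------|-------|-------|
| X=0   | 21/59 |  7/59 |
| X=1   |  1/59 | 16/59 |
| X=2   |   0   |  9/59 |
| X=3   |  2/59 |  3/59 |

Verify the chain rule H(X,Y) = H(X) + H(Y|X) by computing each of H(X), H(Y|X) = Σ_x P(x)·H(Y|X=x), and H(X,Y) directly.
H(X) = 1.7431 bits, H(Y|X) = 0.5603 bits, H(X,Y) = 2.3034 bits

Marginal of X (row sums):
  P(X=0) = 21/59 + 7/59 = 28/59
  P(X=1) = 1/59 + 16/59 = 17/59
  P(X=2) = 0 + 9/59 = 9/59
  P(X=3) = 2/59 + 3/59 = 5/59
H(X) = -[(28/59)·log₂(28/59) + (17/59)·log₂(17/59) + (9/59)·log₂(9/59) + (5/59)·log₂(5/59)]
  = 0.51031 + 0.51726 + 0.41380 + 0.30176 = 1.7431 bits

H(Y|X) = Σ_x P(x)·H(Y|X=x):
  X=0: P(X=0) = 28/59, P(Y|X=0) = (3/4, 1/4) → H(Y|X=0) = 0.81128
  X=1: P(X=1) = 17/59, P(Y|X=1) = (1/17, 16/17) → H(Y|X=1) = 0.32276
  X=2: P(X=2) = 9/59, P(Y|X=2) = (0, 1) → H(Y|X=2) = 0.00000
  X=3: P(X=3) = 5/59, P(Y|X=3) = (2/5, 3/5) → H(Y|X=3) = 0.97095
H(Y|X) = (28/59)·0.81128 + (17/59)·0.32276 + (9/59)·0.00000 + (5/59)·0.97095 = 0.5603 bits

H(X,Y) = -Σ_{x,y} P(x,y) log₂ P(x,y). Per-cell terms -P(x,y)·log₂P(x,y):
  X=0: 0.53045, 0.36486
  X=1: 0.09971, 0.51055
  X=2: 0.00000, 0.41380
  X=3: 0.16551, 0.21853
  (cells with P = 0 contribute 0)
Sum of the 8 terms: H(X,Y) = 2.3034 bits

Chain rule check:
  H(X) + H(Y|X) = 1.7431 + 0.5603 = 2.3034 bits
  H(X,Y) = 2.3034 bits
✓ Chain rule verified.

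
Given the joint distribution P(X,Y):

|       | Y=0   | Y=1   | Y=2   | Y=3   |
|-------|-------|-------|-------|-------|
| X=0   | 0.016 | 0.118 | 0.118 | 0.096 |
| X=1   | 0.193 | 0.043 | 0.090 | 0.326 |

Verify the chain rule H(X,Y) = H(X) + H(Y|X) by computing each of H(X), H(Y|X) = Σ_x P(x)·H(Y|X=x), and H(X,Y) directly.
H(X) = 0.9323 bits, H(Y|X) = 1.7084 bits, H(X,Y) = 2.6407 bits

Marginal of X (row sums):
  P(X=0) = 0.016 + 0.118 + 0.118 + 0.096 = 0.348
  P(X=1) = 0.193 + 0.043 + 0.090 + 0.326 = 0.652
H(X) = -[0.348·log₂(0.348) + 0.652·log₂(0.652)]
  = 0.52995 + 0.40232 = 0.9323 bits

H(Y|X) = Σ_x P(x)·H(Y|X=x):
  X=0: P(X=0) = 0.348, P(Y|X=0) = (4/87, 59/174, 59/174, 8/29) → H(Y|X=0) = 1.77495
  X=1: P(X=1) = 0.652, P(Y|X=1) = (193/652, 43/652, 45/326, 1/2) → H(Y|X=1) = 1.67292
H(Y|X) = 0.348·1.77495 + 0.652·1.67292 = 1.7084 bits

H(X,Y) = -Σ_{x,y} P(x,y) log₂ P(x,y). Per-cell terms -P(x,y)·log₂P(x,y):
  X=0: 0.09545, 0.36381, 0.36381, 0.32456
  X=1: 0.45805, 0.19520, 0.31265, 0.52716
Sum of the 8 terms: H(X,Y) = 2.6407 bits

Chain rule check:
  H(X) + H(Y|X) = 0.9323 + 1.7084 = 2.6407 bits
  H(X,Y) = 2.6407 bits
✓ Chain rule verified.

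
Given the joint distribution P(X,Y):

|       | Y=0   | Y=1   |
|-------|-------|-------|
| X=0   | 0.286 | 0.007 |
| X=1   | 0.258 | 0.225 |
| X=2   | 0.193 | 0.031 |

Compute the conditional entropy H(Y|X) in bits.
0.6590 bits

H(Y|X) = H(X,Y) - H(X)

H(X,Y) = -Σ_{x,y} P(x,y) log₂ P(x,y). Per-cell terms -P(x,y)·log₂P(x,y):
  X=0: 0.51649, 0.05011
  X=1: 0.50428, 0.48420
  X=2: 0.45805, 0.15536
Sum of the 6 terms: H(X,Y) = 2.1685 bits

Marginal of X (row sums):
  P(X=0) = 0.286 + 0.007 = 0.293
  P(X=1) = 0.258 + 0.225 = 0.483
  P(X=2) = 0.193 + 0.031 = 0.224
H(X) = -[0.293·log₂(0.293) + 0.483·log₂(0.483) + 0.224·log₂(0.224)]
  = 0.51891 + 0.50710 + 0.48349 = 1.5095 bits

H(Y|X) = H(X,Y) - H(X) = 2.1685 - 1.5095 = 0.6590 bits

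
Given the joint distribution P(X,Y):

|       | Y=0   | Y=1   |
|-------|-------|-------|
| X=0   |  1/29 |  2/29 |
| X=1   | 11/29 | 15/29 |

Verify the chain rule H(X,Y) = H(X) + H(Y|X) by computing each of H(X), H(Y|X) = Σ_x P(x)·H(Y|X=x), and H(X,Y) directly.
H(X) = 0.4798 bits, H(Y|X) = 0.9762 bits, H(X,Y) = 1.4560 bits

Marginal of X (row sums):
  P(X=0) = 1/29 + 2/29 = 3/29
  P(X=1) = 11/29 + 15/29 = 26/29
H(X) = -[(3/29)·log₂(3/29) + (26/29)·log₂(26/29)]
  = 0.3386 + 0.1412 = 0.4798 bits

H(Y|X) = Σ_x P(x)·H(Y|X=x):
  X=0: P(X=0) = 3/29, P(Y|X=0) = (1/3, 2/3) → H(Y|X=0) = 0.9183
  X=1: P(X=1) = 26/29, P(Y|X=1) = (11/26, 15/26) → H(Y|X=1) = 0.9829
H(Y|X) = (3/29)·0.9183 + (26/29)·0.9829 = 0.9762 bits

H(X,Y) = -Σ_{x,y} P(x,y) log₂ P(x,y). Per-cell terms -P(x,y)·log₂P(x,y):
  X=0: 0.1675, 0.2661
  X=1: 0.5305, 0.4919
Sum of the 4 terms: H(X,Y) = 1.4560 bits

Chain rule check:
  H(X) + H(Y|X) = 0.4798 + 0.9762 = 1.4560 bits
  H(X,Y) = 1.4560 bits
✓ Chain rule verified.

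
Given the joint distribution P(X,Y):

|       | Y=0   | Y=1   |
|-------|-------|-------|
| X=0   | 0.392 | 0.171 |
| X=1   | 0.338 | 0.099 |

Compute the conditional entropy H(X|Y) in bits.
0.9831 bits

H(X|Y) = H(X,Y) - H(Y)

H(X,Y) = -Σ_{x,y} P(x,y) log₂ P(x,y). Per-cell terms -P(x,y)·log₂P(x,y):
  X=0: 0.52962, 0.43570
  X=1: 0.52894, 0.33031
Sum of the 4 terms: H(X,Y) = 1.8246 bits

Marginal of Y (column sums):
  P(Y=0) = 0.392 + 0.338 = 0.730
  P(Y=1) = 0.171 + 0.099 = 0.270
H(Y) = -[0.730·log₂(0.730) + 0.270·log₂(0.270)]
  = 0.33144 + 0.51002 = 0.8415 bits

H(X|Y) = H(X,Y) - H(Y) = 1.8246 - 0.8415 = 0.9831 bits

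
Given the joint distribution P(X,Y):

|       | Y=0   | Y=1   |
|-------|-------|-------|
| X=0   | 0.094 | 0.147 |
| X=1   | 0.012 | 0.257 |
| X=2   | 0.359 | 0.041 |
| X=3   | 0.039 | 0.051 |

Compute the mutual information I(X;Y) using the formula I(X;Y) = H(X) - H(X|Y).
0.4171 bits

I(X;Y) = H(X) - H(X|Y)

Marginal of X (row sums):
  P(X=0) = 0.094 + 0.147 = 0.241
  P(X=1) = 0.012 + 0.257 = 0.269
  P(X=2) = 0.359 + 0.041 = 0.400
  P(X=3) = 0.039 + 0.051 = 0.090
H(X) = -[0.241·log₂(0.241) + 0.269·log₂(0.269) + 0.400·log₂(0.400) + 0.090·log₂(0.090)]
  = 0.494748 + 0.509573 + 0.528771 + 0.312654 = 1.84575 bits

Marginal of Y (column sums):
  P(Y=0) = 0.094 + 0.012 + 0.359 + 0.039 = 0.504
  P(Y=1) = 0.147 + 0.257 + 0.041 + 0.051 = 0.496
H(X|Y) = Σ_y P(y)·H(X|Y=y):
  Y=0: P(Y=0) = 0.504, P(X|Y=0) = (47/252, 1/42, 359/504, 13/168) → H(X|Y=0) = 1.214549
  Y=1: P(Y=1) = 0.496, P(X|Y=1) = (147/496, 257/496, 41/496, 51/496) → H(X|Y=1) = 1.646231
H(X|Y) = 0.504·1.214549 + 0.496·1.646231 = 1.42866 bits

I(X;Y) = H(X) - H(X|Y) = 1.84575 - 1.42866 = 0.4171 bits

Cross-check via I(X;Y) = H(X) + H(Y) - H(X,Y): computing H(Y) from the column sums and H(X,Y) from the 8 cells in the same way gives H(Y) = 0.99995 bits and H(X,Y) = 2.42862 bits, so
I(X;Y) = 1.84575 + 0.99995 - 2.42862 = 0.4171 bits ✓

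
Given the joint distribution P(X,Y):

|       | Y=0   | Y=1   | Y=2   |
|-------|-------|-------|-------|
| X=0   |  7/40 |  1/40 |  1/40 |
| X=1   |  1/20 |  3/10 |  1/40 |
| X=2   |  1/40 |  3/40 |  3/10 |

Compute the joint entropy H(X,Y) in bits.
2.5108 bits

H(X,Y) = -Σ_{x,y} P(x,y) log₂ P(x,y). Per-cell terms -P(x,y)·log₂P(x,y):
  X=0: 0.44005, 0.13305, 0.13305
  X=1: 0.21610, 0.52109, 0.13305
  X=2: 0.13305, 0.28027, 0.52109
Sum of the 9 terms: H(X,Y) = 2.5108 bits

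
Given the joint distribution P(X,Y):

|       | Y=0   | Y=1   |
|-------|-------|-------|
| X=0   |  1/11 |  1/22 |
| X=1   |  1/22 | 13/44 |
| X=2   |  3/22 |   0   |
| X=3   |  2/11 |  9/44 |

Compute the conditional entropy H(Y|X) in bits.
0.7037 bits

H(Y|X) = H(X,Y) - H(X)

H(X,Y) = -Σ_{x,y} P(x,y) log₂ P(x,y). Per-cell terms -P(x,y)·log₂P(x,y):
  X=0: 0.31449, 0.20270
  X=1: 0.20270, 0.51970
  X=2: 0.39197, 0.00000
  X=3: 0.44717, 0.46831
  (cells with P = 0 contribute 0)
Sum of the 8 terms: H(X,Y) = 2.5470 bits

Marginal of X (row sums):
  P(X=0) = 1/11 + 1/22 = 3/22
  P(X=1) = 1/22 + 13/44 = 15/44
  P(X=2) = 3/22 + 0 = 3/22
  P(X=3) = 2/11 + 9/44 = 17/44
H(X) = -[(3/22)·log₂(3/22) + (15/44)·log₂(15/44) + (3/22)·log₂(3/22) + (17/44)·log₂(17/44)]
  = 0.39197 + 0.52928 + 0.39197 + 0.53008 = 1.8433 bits

H(Y|X) = H(X,Y) - H(X) = 2.5470 - 1.8433 = 0.7037 bits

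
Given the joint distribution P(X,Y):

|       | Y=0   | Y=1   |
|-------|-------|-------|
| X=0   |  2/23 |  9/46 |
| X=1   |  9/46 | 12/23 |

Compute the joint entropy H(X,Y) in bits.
1.7171 bits

H(X,Y) = -Σ_{x,y} P(x,y) log₂ P(x,y). Per-cell terms -P(x,y)·log₂P(x,y):
  X=0: 0.3064, 0.4605
  X=1: 0.4605, 0.4897
Sum of the 4 terms: H(X,Y) = 1.7171 bits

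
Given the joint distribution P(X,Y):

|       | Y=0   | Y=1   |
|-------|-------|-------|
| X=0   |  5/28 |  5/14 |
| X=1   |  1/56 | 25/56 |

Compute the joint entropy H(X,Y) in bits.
1.5975 bits

H(X,Y) = -Σ_{x,y} P(x,y) log₂ P(x,y). Per-cell terms -P(x,y)·log₂P(x,y):
  X=0: 0.44383, 0.53051
  X=1: 0.10370, 0.51942
Sum of the 4 terms: H(X,Y) = 1.5975 bits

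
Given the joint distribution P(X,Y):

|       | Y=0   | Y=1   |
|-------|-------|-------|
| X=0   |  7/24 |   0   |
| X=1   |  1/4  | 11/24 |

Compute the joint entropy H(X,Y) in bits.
1.5343 bits

H(X,Y) = -Σ_{x,y} P(x,y) log₂ P(x,y). Per-cell terms -P(x,y)·log₂P(x,y):
  X=0: 0.51847, 0.00000
  X=1: 0.50000, 0.51587
  (cells with P = 0 contribute 0)
Sum of the 4 terms: H(X,Y) = 1.5343 bits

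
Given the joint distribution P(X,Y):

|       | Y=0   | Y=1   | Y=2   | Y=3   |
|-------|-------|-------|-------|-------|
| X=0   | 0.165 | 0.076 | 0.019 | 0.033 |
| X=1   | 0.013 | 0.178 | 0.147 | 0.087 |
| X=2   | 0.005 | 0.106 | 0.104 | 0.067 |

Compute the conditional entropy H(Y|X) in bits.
1.6440 bits

H(Y|X) = H(X,Y) - H(X)

H(X,Y) = -Σ_{x,y} P(x,y) log₂ P(x,y). Per-cell terms -P(x,y)·log₂P(x,y):
  X=0: 0.42891, 0.28256, 0.10864, 0.16241
  X=1: 0.08145, 0.44323, 0.40662, 0.30649
  X=2: 0.03822, 0.34321, 0.33960, 0.26128
Sum of the 12 terms: H(X,Y) = 3.2026 bits

Marginal of X (row sums):
  P(X=0) = 0.165 + 0.076 + 0.019 + 0.033 = 0.293
  P(X=1) = 0.013 + 0.178 + 0.147 + 0.087 = 0.425
  P(X=2) = 0.005 + 0.106 + 0.104 + 0.067 = 0.282
H(X) = -[0.293·log₂(0.293) + 0.425·log₂(0.425) + 0.282·log₂(0.282)]
  = 0.51891 + 0.52465 + 0.51500 = 1.5586 bits

H(Y|X) = H(X,Y) - H(X) = 3.2026 - 1.5586 = 1.6440 bits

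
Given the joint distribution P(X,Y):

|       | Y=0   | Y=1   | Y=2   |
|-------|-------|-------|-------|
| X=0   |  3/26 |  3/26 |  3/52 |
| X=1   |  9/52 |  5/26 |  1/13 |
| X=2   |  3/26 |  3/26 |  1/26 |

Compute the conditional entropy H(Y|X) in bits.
1.4886 bits

H(Y|X) = H(X,Y) - H(X)

H(X,Y) = -Σ_{x,y} P(x,y) log₂ P(x,y). Per-cell terms -P(x,y)·log₂P(x,y):
  X=0: 0.3595, 0.3595, 0.2374
  X=1: 0.4380, 0.4574, 0.2846
  X=2: 0.3595, 0.3595, 0.1808
Sum of the 9 terms: H(X,Y) = 3.0362 bits

Marginal of X (row sums):
  P(X=0) = 3/26 + 3/26 + 3/52 = 15/52
  P(X=1) = 9/52 + 5/26 + 1/13 = 23/52
  P(X=2) = 3/26 + 3/26 + 1/26 = 7/26
H(X) = -[(15/52)·log₂(15/52) + (23/52)·log₂(23/52) + (7/26)·log₂(7/26)]
  = 0.5174 + 0.5205 + 0.5097 = 1.5476 bits

H(Y|X) = H(X,Y) - H(X) = 3.0362 - 1.5476 = 1.4886 bits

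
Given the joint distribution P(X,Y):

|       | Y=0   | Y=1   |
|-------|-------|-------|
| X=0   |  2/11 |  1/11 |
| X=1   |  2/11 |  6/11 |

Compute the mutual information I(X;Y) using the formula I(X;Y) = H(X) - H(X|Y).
0.1052 bits

I(X;Y) = H(X) - H(X|Y)

Marginal of X (row sums):
  P(X=0) = 2/11 + 1/11 = 3/11
  P(X=1) = 2/11 + 6/11 = 8/11
H(X) = -[(3/11)·log₂(3/11) + (8/11)·log₂(8/11)]
  = 0.511219 + 0.334132 = 0.84535 bits

Marginal of Y (column sums):
  P(Y=0) = 2/11 + 2/11 = 4/11
  P(Y=1) = 1/11 + 6/11 = 7/11
H(X|Y) = Σ_y P(y)·H(X|Y=y):
  Y=0: P(Y=0) = 4/11, P(X|Y=0) = (1/2, 1/2) → H(X|Y=0) = 1.000000
  Y=1: P(Y=1) = 7/11, P(X|Y=1) = (1/7, 6/7) → H(X|Y=1) = 0.591673
H(X|Y) = (4/11)·1.000000 + (7/11)·0.591673 = 0.74016 bits

I(X;Y) = H(X) - H(X|Y) = 0.84535 - 0.74016 = 0.1052 bits

Cross-check via I(X;Y) = H(X) + H(Y) - H(X,Y): computing H(Y) from the column sums and H(X,Y) from the 4 cells in the same way gives H(Y) = 0.94566 bits and H(X,Y) = 1.68582 bits, so
I(X;Y) = 0.84535 + 0.94566 - 1.68582 = 0.1052 bits ✓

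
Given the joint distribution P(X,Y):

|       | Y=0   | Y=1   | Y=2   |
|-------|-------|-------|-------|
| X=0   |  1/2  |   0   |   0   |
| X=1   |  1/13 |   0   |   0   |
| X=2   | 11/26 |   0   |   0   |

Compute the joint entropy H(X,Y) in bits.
1.3097 bits

H(X,Y) = -Σ_{x,y} P(x,y) log₂ P(x,y). Per-cell terms -P(x,y)·log₂P(x,y):
  X=0: 0.50000, 0.00000, 0.00000
  X=1: 0.28465, 0.00000, 0.00000
  X=2: 0.52504, 0.00000, 0.00000
  (cells with P = 0 contribute 0)
Sum of the 9 terms: H(X,Y) = 1.3097 bits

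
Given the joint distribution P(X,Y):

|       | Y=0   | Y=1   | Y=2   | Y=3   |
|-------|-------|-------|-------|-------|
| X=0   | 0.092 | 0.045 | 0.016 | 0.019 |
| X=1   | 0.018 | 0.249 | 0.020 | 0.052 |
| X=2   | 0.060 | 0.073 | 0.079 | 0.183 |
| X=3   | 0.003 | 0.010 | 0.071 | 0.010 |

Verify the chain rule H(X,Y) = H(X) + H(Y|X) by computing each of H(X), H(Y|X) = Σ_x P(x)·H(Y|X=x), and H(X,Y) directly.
H(X) = 1.8158 bits, H(Y|X) = 1.5305 bits, H(X,Y) = 3.3463 bits

Marginal of X (row sums):
  P(X=0) = 0.092 + 0.045 + 0.016 + 0.019 = 0.172
  P(X=1) = 0.018 + 0.249 + 0.020 + 0.052 = 0.339
  P(X=2) = 0.060 + 0.073 + 0.079 + 0.183 = 0.395
  P(X=3) = 0.003 + 0.010 + 0.071 + 0.010 = 0.094
H(X) = -[0.172·log₂(0.172) + 0.339·log₂(0.339) + 0.395·log₂(0.395) + 0.094·log₂(0.094)]
  = 0.436797 + 0.529058 + 0.529330 + 0.320652 = 1.8158 bits

H(Y|X) = Σ_x P(x)·H(Y|X=x):
  X=0: P(X=0) = 0.172, P(Y|X=0) = (23/43, 45/172, 4/43, 19/172) → H(Y|X=0) = 1.658755
  X=1: P(X=1) = 0.339, P(Y|X=1) = (6/113, 83/113, 20/339, 52/339) → H(Y|X=1) = 1.207618
  X=2: P(X=2) = 0.395, P(Y|X=2) = (12/79, 73/395, 1/5, 183/395) → H(Y|X=2) = 1.841804
  X=3: P(X=3) = 0.094, P(Y|X=3) = (3/94, 5/47, 71/94, 5/47) → H(Y|X=3) = 1.152190
H(Y|X) = 0.172·1.658755 + 0.339·1.207618 + 0.395·1.841804 + 0.094·1.152190 = 1.5305 bits

H(X,Y) = -Σ_{x,y} P(x,y) log₂ P(x,y). Per-cell terms -P(x,y)·log₂P(x,y):
  X=0: 0.316684, 0.201327, 0.095453, 0.108639
  X=1: 0.104325, 0.499440, 0.112877, 0.221798
  X=2: 0.243534, 0.275645, 0.289298, 0.448365
  X=3: 0.025142, 0.066439, 0.270939, 0.066439
Sum of the 16 terms: H(X,Y) = 3.3463 bits

Chain rule check:
  H(X) + H(Y|X) = 1.8158 + 1.5305 = 3.3463 bits
  H(X,Y) = 3.3463 bits
✓ Chain rule verified.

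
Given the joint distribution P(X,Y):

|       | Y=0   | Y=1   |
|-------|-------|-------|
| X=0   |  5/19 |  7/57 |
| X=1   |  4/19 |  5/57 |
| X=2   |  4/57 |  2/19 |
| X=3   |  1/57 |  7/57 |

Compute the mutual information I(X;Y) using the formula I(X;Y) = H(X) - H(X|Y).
0.1335 bits

I(X;Y) = H(X) - H(X|Y)

Marginal of X (row sums):
  P(X=0) = 5/19 + 7/57 = 22/57
  P(X=1) = 4/19 + 5/57 = 17/57
  P(X=2) = 4/57 + 2/19 = 10/57
  P(X=3) = 1/57 + 7/57 = 8/57
H(X) = -[(22/57)·log₂(22/57) + (17/57)·log₂(17/57) + (10/57)·log₂(10/57) + (8/57)·log₂(8/57)]
  = 0.5301 + 0.5206 + 0.4405 + 0.3976 = 1.8888 bits

Marginal of Y (column sums):
  P(Y=0) = 5/19 + 4/19 + 4/57 + 1/57 = 32/57
  P(Y=1) = 7/57 + 5/57 + 2/19 + 7/57 = 25/57
H(X|Y) = Σ_y P(y)·H(X|Y=y):
  Y=0: P(Y=0) = 32/57, P(X|Y=0) = (15/32, 3/8, 1/8, 1/32) → H(X|Y=0) = 1.5743
  Y=1: P(Y=1) = 25/57, P(X|Y=1) = (7/25, 1/5, 6/25, 7/25) → H(X|Y=1) = 1.9870
H(X|Y) = (32/57)·1.5743 + (25/57)·1.9870 = 1.7553 bits

I(X;Y) = H(X) - H(X|Y) = 1.8888 - 1.7553 = 0.1335 bits

Cross-check via I(X;Y) = H(X) + H(Y) - H(X,Y): computing H(Y) from the column sums and H(X,Y) from the 8 cells in the same way gives H(Y) = 0.9891 bits and H(X,Y) = 2.7444 bits, so
I(X;Y) = 1.8888 + 0.9891 - 2.7444 = 0.1335 bits ✓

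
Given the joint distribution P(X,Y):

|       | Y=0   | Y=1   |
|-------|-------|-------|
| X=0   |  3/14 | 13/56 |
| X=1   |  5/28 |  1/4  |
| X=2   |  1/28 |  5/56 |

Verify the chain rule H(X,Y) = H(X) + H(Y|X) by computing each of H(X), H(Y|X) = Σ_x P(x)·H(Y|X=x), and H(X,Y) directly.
H(X) = 1.4183 bits, H(Y|X) = 0.9737 bits, H(X,Y) = 2.3920 bits

Marginal of X (row sums):
  P(X=0) = 3/14 + 13/56 = 25/56
  P(X=1) = 5/28 + 1/4 = 3/7
  P(X=2) = 1/28 + 5/56 = 1/8
H(X) = -[(25/56)·log₂(25/56) + (3/7)·log₂(3/7) + (1/8)·log₂(1/8)]
  = 0.5194 + 0.5239 + 0.3750 = 1.4183 bits

H(Y|X) = Σ_x P(x)·H(Y|X=x):
  X=0: P(X=0) = 25/56, P(Y|X=0) = (12/25, 13/25) → H(Y|X=0) = 0.9988
  X=1: P(X=1) = 3/7, P(Y|X=1) = (5/12, 7/12) → H(Y|X=1) = 0.9799
  X=2: P(X=2) = 1/8, P(Y|X=2) = (2/7, 5/7) → H(Y|X=2) = 0.8631
H(Y|X) = (25/56)·0.9988 + (3/7)·0.9799 + (1/8)·0.8631 = 0.9737 bits

H(X,Y) = -Σ_{x,y} P(x,y) log₂ P(x,y). Per-cell terms -P(x,y)·log₂P(x,y):
  X=0: 0.4762, 0.4891
  X=1: 0.4438, 0.5000
  X=2: 0.1717, 0.3112
Sum of the 6 terms: H(X,Y) = 2.3920 bits

Chain rule check:
  H(X) + H(Y|X) = 1.4183 + 0.9737 = 2.3920 bits
  H(X,Y) = 2.3920 bits
✓ Chain rule verified.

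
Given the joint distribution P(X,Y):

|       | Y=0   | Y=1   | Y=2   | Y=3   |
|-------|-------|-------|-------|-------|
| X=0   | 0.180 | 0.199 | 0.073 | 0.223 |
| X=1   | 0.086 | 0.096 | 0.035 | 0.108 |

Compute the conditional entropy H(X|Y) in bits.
0.9097 bits

H(X|Y) = H(X,Y) - H(Y)

H(X,Y) = -Σ_{x,y} P(x,y) log₂ P(x,y). Per-cell terms -P(x,y)·log₂P(x,y):
  X=0: 0.4453076, 0.4635028, 0.2756451, 0.4827692
  X=1: 0.3043987, 0.3245589, 0.1692775, 0.3467769
Sum of the 8 terms: H(X,Y) = 2.812237 bits

Marginal of Y (column sums):
  P(Y=0) = 0.180 + 0.086 = 0.266
  P(Y=1) = 0.199 + 0.096 = 0.295
  P(Y=2) = 0.073 + 0.035 = 0.108
  P(Y=3) = 0.223 + 0.108 = 0.331
H(Y) = -[0.266·log₂(0.266) + 0.295·log₂(0.295) + 0.108·log₂(0.108) + 0.331·log₂(0.331)]
  = 0.5081935 + 0.5195579 + 0.3467769 + 0.5279771 = 1.902505 bits

H(X|Y) = H(X,Y) - H(Y) = 2.812237 - 1.902505 = 0.9097 bits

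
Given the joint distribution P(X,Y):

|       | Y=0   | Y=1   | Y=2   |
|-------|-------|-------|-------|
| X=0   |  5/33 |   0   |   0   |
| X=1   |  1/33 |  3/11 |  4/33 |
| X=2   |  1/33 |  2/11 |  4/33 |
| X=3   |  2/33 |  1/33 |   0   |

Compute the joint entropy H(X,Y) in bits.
2.8126 bits

H(X,Y) = -Σ_{x,y} P(x,y) log₂ P(x,y). Per-cell terms -P(x,y)·log₂P(x,y):
  X=0: 0.41249, 0.00000, 0.00000
  X=1: 0.15286, 0.51122, 0.36902
  X=2: 0.15286, 0.44717, 0.36902
  X=3: 0.24511, 0.15286, 0.00000
  (cells with P = 0 contribute 0)
Sum of the 12 terms: H(X,Y) = 2.8126 bits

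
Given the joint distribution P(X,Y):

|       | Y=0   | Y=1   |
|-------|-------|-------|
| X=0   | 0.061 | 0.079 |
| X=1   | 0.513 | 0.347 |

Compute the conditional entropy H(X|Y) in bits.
0.5752 bits

H(X|Y) = H(X,Y) - H(Y)

H(X,Y) = -Σ_{x,y} P(x,y) log₂ P(x,y). Per-cell terms -P(x,y)·log₂P(x,y):
  X=0: 0.2461, 0.2893
  X=1: 0.4940, 0.5299
Sum of the 4 terms: H(X,Y) = 1.5593 bits

Marginal of Y (column sums):
  P(Y=0) = 0.061 + 0.513 = 0.574
  P(Y=1) = 0.079 + 0.347 = 0.426
H(Y) = -[0.574·log₂(0.574) + 0.426·log₂(0.426)]
  = 0.4597 + 0.5244 = 0.9841 bits

H(X|Y) = H(X,Y) - H(Y) = 1.5593 - 0.9841 = 0.5752 bits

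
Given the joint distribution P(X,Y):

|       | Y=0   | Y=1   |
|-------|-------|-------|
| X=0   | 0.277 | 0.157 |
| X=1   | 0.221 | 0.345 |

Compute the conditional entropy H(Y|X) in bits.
0.9560 bits

H(Y|X) = H(X,Y) - H(X)

H(X,Y) = -Σ_{x,y} P(x,y) log₂ P(x,y). Per-cell terms -P(x,y)·log₂P(x,y):
  X=0: 0.5130, 0.4194
  X=1: 0.4813, 0.5297
Sum of the 4 terms: H(X,Y) = 1.9434 bits

Marginal of X (row sums):
  P(X=0) = 0.277 + 0.157 = 0.434
  P(X=1) = 0.221 + 0.345 = 0.566
H(X) = -[0.434·log₂(0.434) + 0.566·log₂(0.566)]
  = 0.5226 + 0.4648 = 0.9874 bits

H(Y|X) = H(X,Y) - H(X) = 1.9434 - 0.9874 = 0.9560 bits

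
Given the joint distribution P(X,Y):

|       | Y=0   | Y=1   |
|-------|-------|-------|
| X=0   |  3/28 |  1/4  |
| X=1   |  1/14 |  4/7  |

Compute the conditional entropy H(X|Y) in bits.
0.9016 bits

H(X|Y) = H(X,Y) - H(Y)

H(X,Y) = -Σ_{x,y} P(x,y) log₂ P(x,y). Per-cell terms -P(x,y)·log₂P(x,y):
  X=0: 0.345256, 0.500000
  X=1: 0.271954, 0.461346
Sum of the 4 terms: H(X,Y) = 1.57856 bits

Marginal of Y (column sums):
  P(Y=0) = 3/28 + 1/14 = 5/28
  P(Y=1) = 1/4 + 4/7 = 23/28
H(Y) = -[(5/28)·log₂(5/28) + (23/28)·log₂(23/28)]
  = 0.443826 + 0.233116 = 0.67694 bits

H(X|Y) = H(X,Y) - H(Y) = 1.57856 - 0.67694 = 0.9016 bits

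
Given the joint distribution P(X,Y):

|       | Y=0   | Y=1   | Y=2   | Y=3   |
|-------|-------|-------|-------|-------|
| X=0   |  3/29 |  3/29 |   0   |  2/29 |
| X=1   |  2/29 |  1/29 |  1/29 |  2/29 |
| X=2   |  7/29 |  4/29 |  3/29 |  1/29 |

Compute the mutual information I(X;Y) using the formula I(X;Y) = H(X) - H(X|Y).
0.1398 bits

I(X;Y) = H(X) - H(X|Y)

Marginal of X (row sums):
  P(X=0) = 3/29 + 3/29 + 0 + 2/29 = 8/29
  P(X=1) = 2/29 + 1/29 + 1/29 + 2/29 = 6/29
  P(X=2) = 7/29 + 4/29 + 3/29 + 1/29 = 15/29
H(X) = -[(8/29)·log₂(8/29) + (6/29)·log₂(6/29) + (15/29)·log₂(15/29)]
  = 0.51255 + 0.47028 + 0.49194 = 1.47477 bits

Marginal of Y (column sums):
  P(Y=0) = 3/29 + 2/29 + 7/29 = 12/29
  P(Y=1) = 3/29 + 1/29 + 4/29 = 8/29
  P(Y=2) = 0 + 1/29 + 3/29 = 4/29
  P(Y=3) = 2/29 + 2/29 + 1/29 = 5/29
H(X|Y) = Σ_y P(y)·H(X|Y=y):
  Y=0: P(Y=0) = 12/29, P(X|Y=0) = (1/4, 1/6, 7/12) → H(X|Y=0) = 1.38443
  Y=1: P(Y=1) = 8/29, P(X|Y=1) = (3/8, 1/8, 1/2) → H(X|Y=1) = 1.40564
  Y=2: P(Y=2) = 4/29, P(X|Y=2) = (0, 1/4, 3/4) → H(X|Y=2) = 0.81128
  Y=3: P(Y=3) = 5/29, P(X|Y=3) = (2/5, 2/5, 1/5) → H(X|Y=3) = 1.52193
H(X|Y) = (12/29)·1.38443 + (8/29)·1.40564 + (4/29)·0.81128 + (5/29)·1.52193 = 1.33493 bits

I(X;Y) = H(X) - H(X|Y) = 1.47477 - 1.33493 = 0.1398 bits

Cross-check via I(X;Y) = H(X) + H(Y) - H(X,Y): computing H(Y) from the column sums and H(X,Y) from the 12 cells in the same way gives H(Y) = 1.87077 bits and H(X,Y) = 3.20570 bits, so
I(X;Y) = 1.47477 + 1.87077 - 3.20570 = 0.1398 bits ✓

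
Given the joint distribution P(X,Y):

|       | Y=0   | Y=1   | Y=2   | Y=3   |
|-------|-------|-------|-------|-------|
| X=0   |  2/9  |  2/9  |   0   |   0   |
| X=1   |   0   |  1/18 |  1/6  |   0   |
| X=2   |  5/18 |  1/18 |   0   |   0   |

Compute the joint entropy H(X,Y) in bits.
2.3719 bits

H(X,Y) = -Σ_{x,y} P(x,y) log₂ P(x,y). Per-cell terms -P(x,y)·log₂P(x,y):
  X=0: 0.4822, 0.4822, 0.0000, 0.0000
  X=1: 0.0000, 0.2317, 0.4308, 0.0000
  X=2: 0.5133, 0.2317, 0.0000, 0.0000
  (cells with P = 0 contribute 0)
Sum of the 12 terms: H(X,Y) = 2.3719 bits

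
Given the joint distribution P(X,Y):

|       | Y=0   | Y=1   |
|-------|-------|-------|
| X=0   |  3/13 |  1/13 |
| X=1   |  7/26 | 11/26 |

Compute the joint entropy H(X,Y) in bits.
1.8076 bits

H(X,Y) = -Σ_{x,y} P(x,y) log₂ P(x,y). Per-cell terms -P(x,y)·log₂P(x,y):
  X=0: 0.48819, 0.28465
  X=1: 0.50968, 0.52504
Sum of the 4 terms: H(X,Y) = 1.8076 bits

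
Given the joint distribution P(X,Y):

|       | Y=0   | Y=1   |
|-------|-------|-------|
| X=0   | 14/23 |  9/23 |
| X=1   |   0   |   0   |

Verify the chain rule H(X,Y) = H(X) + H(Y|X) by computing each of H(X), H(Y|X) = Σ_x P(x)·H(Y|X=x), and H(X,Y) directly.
H(X) = 0.0000 bits, H(Y|X) = 0.9656 bits, H(X,Y) = 0.9656 bits

Marginal of X (row sums):
  P(X=0) = 14/23 + 9/23 = 1
  P(X=1) = 0 + 0 = 0
H(X) = -[1·log₂(1)]   (outcomes with P = 0 contribute 0)
  = 0.0000 bits

H(Y|X) = Σ_x P(x)·H(Y|X=x):
  X=0: P(X=0) = 1, P(Y|X=0) = (14/23, 9/23) → H(Y|X=0) = 0.96564
  X=1: P(X=1) = 0 → contributes 0
H(Y|X) = 1·0.96564 = 0.9656 bits

H(X,Y) = -Σ_{x,y} P(x,y) log₂ P(x,y). Per-cell terms -P(x,y)·log₂P(x,y):
  X=0: 0.43595, 0.52968
  X=1: 0.00000, 0.00000
  (cells with P = 0 contribute 0)
Sum of the 4 terms: H(X,Y) = 0.9656 bits

Chain rule check:
  H(X) + H(Y|X) = 0.0000 + 0.9656 = 0.9656 bits
  H(X,Y) = 0.9656 bits
✓ Chain rule verified.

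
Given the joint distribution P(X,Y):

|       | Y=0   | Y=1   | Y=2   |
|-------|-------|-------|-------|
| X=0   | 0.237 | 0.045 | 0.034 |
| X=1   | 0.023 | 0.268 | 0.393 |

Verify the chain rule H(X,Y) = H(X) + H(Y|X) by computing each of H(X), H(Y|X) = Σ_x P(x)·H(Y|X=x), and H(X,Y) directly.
H(X) = 0.9000 bits, H(Y|X) = 1.1233 bits, H(X,Y) = 2.0233 bits

Marginal of X (row sums):
  P(X=0) = 0.237 + 0.045 + 0.034 = 0.316
  P(X=1) = 0.023 + 0.268 + 0.393 = 0.684
H(X) = -[0.316·log₂(0.316) + 0.684·log₂(0.684)]
  = 0.5252 + 0.3748 = 0.9000 bits

H(Y|X) = Σ_x P(x)·H(Y|X=x):
  X=0: P(X=0) = 0.316, P(Y|X=0) = (3/4, 45/316, 17/158) → H(Y|X=0) = 1.0578
  X=1: P(X=1) = 0.684, P(Y|X=1) = (23/684, 67/171, 131/228) → H(Y|X=1) = 1.1536
H(Y|X) = 0.316·1.0578 + 0.684·1.1536 = 1.1233 bits

H(X,Y) = -Σ_{x,y} P(x,y) log₂ P(x,y). Per-cell terms -P(x,y)·log₂P(x,y):
  X=0: 0.4923, 0.2013, 0.1659
  X=1: 0.1252, 0.5091, 0.5295
Sum of the 6 terms: H(X,Y) = 2.0233 bits

Chain rule check:
  H(X) + H(Y|X) = 0.9000 + 1.1233 = 2.0233 bits
  H(X,Y) = 2.0233 bits
✓ Chain rule verified.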